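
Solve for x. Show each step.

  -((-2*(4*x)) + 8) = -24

Step 1. [-((-2*(4*x)) + 8) = -24] LHS negated; negate both sides, so neg: (-2*(4*x)) + 8 = 24.
Step 2. [(-2*(4*x)) + 8 = 24] -2 | LHS and -2 | 24: pull -2 out ⇒ factor: (4*x) - 4 = -12.
Step 3. [(4*x) - 4 = -12] -4 is outermost — add 4 both sides ⇒ sub: 4*x = -8.
Step 4. [4*x = -8] 4 out front; divide by 4, so div: x = -2.

Answer: x ∈ {-2}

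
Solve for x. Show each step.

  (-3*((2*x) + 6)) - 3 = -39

Step 1. [(-3*((2*x) + 6)) - 3 = -39] -3 | LHS and -3 | -39: pull -3 out ⇒ factor: ((2*x) + 6) + 1 = 13.
Step 2. [((2*x) + 6) + 1 = 13] 1 comes off first (subtract 1) ⇒ sub: (2*x) + 6 = 12.
Step 3. [(2*x) + 6 = 12] common factor 2 (LHS and 12) — divide through, so factor: x + 3 = 6.
Step 4. [x + 3 = 6] +3 is outermost — subtract 3 both sides, so sub: x = 3.

Answer: x ∈ {3}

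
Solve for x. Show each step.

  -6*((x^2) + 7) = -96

Step 1. [-6*((x^2) + 7) = -96] leading coefficient -6: divide by -6, so div: (x^2) + 7 = 16.
Step 2. [(x^2) + 7 = 16] subtract 7: x sits inside (… + 7), so sub: x^2 = 9.
Step 3. [x^2 = 9] LHS squared, RHS 9 ≥ 0: apply √ (±). So sqrt: x = 3 or -3.

Answer: x ∈ {-3, 3}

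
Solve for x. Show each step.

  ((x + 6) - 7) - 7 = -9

Step 1. [((x + 6) - 7) - 7 = -9] the outer -7 inverts by adding 7, so sub: (x + 6) - 7 = -2.
Step 2. [(x + 6) - 7 = -2] the outer -7 inverts by adding 7 ⇒ sub: x + 6 = 5.
Step 3. [x + 6 = 5] the outer +6 inverts by subtracting 6. So sub: x = -1.

Answer: x ∈ {-1}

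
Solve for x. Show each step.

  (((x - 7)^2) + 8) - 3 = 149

Step 1. [(((x - 7)^2) + 8) - 3 = 149] peel the -3: add 3 from each side, so sub: ((x - 7)^2) + 8 = 152.
Step 2. [((x - 7)^2) + 8 = 152] peel the +8: subtract 8 from each side. So sub: (x - 7)^2 = 144.
Step 3. [(x - 7)^2 = 144] 144 ≥ 0, LHS is (·)² — take ±√ ⇒ sqrt: x - 7 = 12 or -12.
Step 4. [x - 7 = 12 or -12] peel the -7: add 7 from each side, so sub: x = 19 or -5.

Answer: x ∈ {-5, 19}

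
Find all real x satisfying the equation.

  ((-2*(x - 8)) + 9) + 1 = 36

Step 1. [((-2*(x - 8)) + 9) + 1 = 36] peel the +1: subtract 1 from each side. So sub: (-2*(x - 8)) + 9 = 35.
Step 2. [(-2*(x - 8)) + 9 = 35] peel the +9: subtract 9 from each side. So sub: -2*(x - 8) = 26.
Step 3. [-2*(x - 8) = 26] -2·(inner) — divide through by -2 ⇒ div: x - 8 = -13.
Step 4. [x - 8 = -13] 8 comes off first (add 8) ⇒ sub: x = -5.

Answer: x ∈ {-5}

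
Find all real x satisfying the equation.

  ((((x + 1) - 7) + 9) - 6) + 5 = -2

Step 1. [((((x + 1) - 7) + 9) - 6) + 5 = -2] the outer +5 inverts by subtracting 5 ⇒ sub: (((x + 1) - 7) + 9) - 6 = -7.
Step 2. [(((x + 1) - 7) + 9) - 6 = -7] the outer -6 inverts by adding 6, so sub: ((x + 1) - 7) + 9 = -1.
Step 3. [((x + 1) - 7) + 9 = -1] 9 comes off first (subtract 9) ⇒ sub: (x + 1) - 7 = -10.
Step 4. [(x + 1) - 7 = -10] peel the -7: add 7 from each side, so sub: x + 1 = -3.
Step 5. [x + 1 = -3] peel the +1: subtract 1 from each side. So sub: x = -4.

Answer: x ∈ {-4}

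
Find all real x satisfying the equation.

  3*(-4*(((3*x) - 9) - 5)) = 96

Step 1. [3*(-4*(((3*x) - 9) - 5)) = 96] divide by the outer 3 ⇒ div: -4*(((3*x) - 9) - 5) = 32.
Step 2. [-4*(((3*x) - 9) - 5) = 32] -4 out front; divide by -4 ⇒ div: ((3*x) - 9) - 5 = -8.
Step 3. [((3*x) - 9) - 5 = -8] the outer -5 inverts by adding 5. So sub: (3*x) - 9 = -3.
Step 4. [(3*x) - 9 = -3] 9 comes off first (add 9). So sub: 3*x = 6.
Step 5. [3*x = 6] 3 out front; divide by 3, so div: x = 2.

Answer: x ∈ {2}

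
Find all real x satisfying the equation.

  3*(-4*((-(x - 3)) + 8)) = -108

Step 1. [3*(-4*((-(x - 3)) + 8)) = -108] leading coefficient 3: divide by 3. So div: -4*((-(x - 3)) + 8) = -36.
Step 2. [-4*((-(x - 3)) + 8) = -36] -4 out front; divide by -4, so div: (-(x - 3)) + 8 = 9.
Step 3. [(-(x - 3)) + 8 = 9] subtract 8: x sits inside (… + 8). So sub: -(x - 3) = 1.
Step 4. [-(x - 3) = 1] flip signs both sides ⇒ neg: x - 3 = -1.
Step 5. [x - 3 = -1] -3 is outermost — add 3 both sides ⇒ sub: x = 2.

Answer: x ∈ {2}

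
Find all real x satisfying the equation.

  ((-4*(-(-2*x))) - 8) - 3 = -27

Step 1. [((-4*(-(-2*x))) - 8) - 3 = -27] the outer -3 inverts by adding 3. So sub: (-4*(-(-2*x))) - 8 = -24.
Step 2. [(-4*(-(-2*x))) - 8 = -24] -8 is outermost — add 8 both sides ⇒ sub: -4*(-(-2*x)) = -16.
Step 3. [-4*(-(-2*x)) = -16] divide by the outer -4 ⇒ div: -(-2*x) = 4.
Step 4. [-(-2*x) = 4] flip signs both sides. So neg: -2*x = -4.
Step 5. [-2*x = -4] leading coefficient -2: divide by -2, so div: x = 2.

Answer: x ∈ {2}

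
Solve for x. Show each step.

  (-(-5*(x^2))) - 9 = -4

Step 1. [(-(-5*(x^2))) - 9 = -4] peel the -9: add 9 from each side. So sub: -(-5*(x^2)) = 5.
Step 2. [-(-5*(x^2)) = 5] LHS negated; negate both sides ⇒ neg: -5*(x^2) = -5.
Step 3. [-5*(x^2) = -5] divide by the outer -5 ⇒ div: x^2 = 1.
Step 4. [x^2 = 1] √ both sides: 1 ≥ 0 gives two branches ⇒ sqrt: x = 1 or -1.

Answer: x ∈ {-1, 1}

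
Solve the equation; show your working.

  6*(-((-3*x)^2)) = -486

Step 1. [6*(-((-3*x)^2)) = -486] divide by the outer 6 ⇒ div: -((-3*x)^2) = -81.
Step 2. [-((-3*x)^2) = -81] LHS negated; negate both sides ⇒ neg: (-3*x)^2 = 81.
Step 3. [(-3*x)^2 = 81] 81 ≥ 0, LHS is (·)² — take ±√ ⇒ sqrt: -3*x = 9 or -9.
Step 4. [-3*x = 9 or -9] leading coefficient -3: divide by -3 ⇒ div: x = -3 or 3.

Answer: x ∈ {-3, 3}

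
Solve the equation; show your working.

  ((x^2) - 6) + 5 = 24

Step 1. [((x^2) - 6) + 5 = 24] +5 is outermost — subtract 5 both sides ⇒ sub: (x^2) - 6 = 19.
Step 2. [(x^2) - 6 = 19] add 6: x sits inside (… - 6) ⇒ sub: x^2 = 25.
Step 3. [x^2 = 25] √ both sides: 25 ≥ 0 gives two branches. So sqrt: x = 5 or -5.

Answer: x ∈ {-5, 5}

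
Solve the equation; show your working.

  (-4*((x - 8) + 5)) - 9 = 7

Step 1. [(-4*((x - 8) + 5)) - 9 = 7] add 9: x sits inside (… - 9), so sub: -4*((x - 8) + 5) = 16.
Step 2. [-4*((x - 8) + 5) = 16] -4 out front; divide by -4, so div: (x - 8) + 5 = -4.
Step 3. [(x - 8) + 5 = -4] peel the +5: subtract 5 from each side ⇒ sub: x - 8 = -9.
Step 4. [x - 8 = -9] 8 comes off first (add 8). So sub: x = -1.

Answer: x ∈ {-1}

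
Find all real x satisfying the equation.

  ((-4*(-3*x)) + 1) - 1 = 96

Step 1. [((-4*(-3*x)) + 1) - 1 = 96] peel the -1: add 1 from each side. So sub: (-4*(-3*x)) + 1 = 97.
Step 2. [(-4*(-3*x)) + 1 = 97] 1 comes off first (subtract 1) ⇒ sub: -4*(-3*x) = 96.
Step 3. [-4*(-3*x) = 96] LHS = -4·(…); ÷-4 both sides, so div: -3*x = -24.
Step 4. [-3*x = -24] -3·(inner) — divide through by -3, so div: x = 8.

Answer: x ∈ {8}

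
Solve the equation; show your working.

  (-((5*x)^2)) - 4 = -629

Step 1. [(-((5*x)^2)) - 4 = -629] -4 is outermost — add 4 both sides. So sub: -((5*x)^2) = -625.
Step 2. [-((5*x)^2) = -625] LHS negated; negate both sides, so neg: (5*x)^2 = 625.
Step 3. [(5*x)^2 = 625] √ both sides: 625 ≥ 0 gives two branches ⇒ sqrt: 5*x = 25 or -25.
Step 4. [5*x = 25 or -25] LHS = 5·(…); ÷5 both sides. So div: x = 5 or -5.

Answer: x ∈ {-5, 5}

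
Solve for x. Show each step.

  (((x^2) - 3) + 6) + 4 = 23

Step 1. [(((x^2) - 3) + 6) + 4 = 23] the outer +4 inverts by subtracting 4. So sub: ((x^2) - 3) + 6 = 19.
Step 2. [((x^2) - 3) + 6 = 19] subtract 6: x sits inside (… + 6) ⇒ sub: (x^2) - 3 = 13.
Step 3. [(x^2) - 3 = 13] peel the -3: add 3 from each side, so sub: x^2 = 16.
Step 4. [x^2 = 16] √ both sides: 16 ≥ 0 gives two branches ⇒ sqrt: x = 4 or -4.

Answer: x ∈ {-4, 4}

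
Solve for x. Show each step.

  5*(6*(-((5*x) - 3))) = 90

Step 1. [5*(6*(-((5*x) - 3))) = 90] 5 out front; divide by 5. So div: 6*(-((5*x) - 3)) = 18.
Step 2. [6*(-((5*x) - 3)) = 18] divide by the outer 6. So div: -((5*x) - 3) = 3.
Step 3. [-((5*x) - 3) = 3] LHS negated; negate both sides, so neg: (5*x) - 3 = -3.
Step 4. [(5*x) - 3 = -3] 3 comes off first (add 3), so sub: 5*x = 0.
Step 5. [5*x = 0] 5·(inner) — divide through by 5. So div: x = 0.

Answer: x ∈ {0}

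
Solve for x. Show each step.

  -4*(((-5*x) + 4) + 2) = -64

Step 1. [-4*(((-5*x) + 4) + 2) = -64] LHS = -4·(…); ÷-4 both sides ⇒ div: ((-5*x) + 4) + 2 = 16.
Step 2. [((-5*x) + 4) + 2 = 16] 2 comes off first (subtract 2). So sub: (-5*x) + 4 = 14.
Step 3. [(-5*x) + 4 = 14] +4 is outermost — subtract 4 both sides. So sub: -5*x = 10.
Step 4. [-5*x = 10] -5 out front; divide by -5, so div: x = -2.

Answer: x ∈ {-2}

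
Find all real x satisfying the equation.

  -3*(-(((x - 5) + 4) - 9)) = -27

Step 1. [-3*(-(((x - 5) + 4) - 9)) = -27] LHS = -3·(…); ÷-3 both sides. So div: -(((x - 5) + 4) - 9) = 9.
Step 2. [-(((x - 5) + 4) - 9) = 9] leading − — multiply by −1, so neg: ((x - 5) + 4) - 9 = -9.
Step 3. [((x - 5) + 4) - 9 = -9] add 9: x sits inside (… - 9), so sub: (x - 5) + 4 = 0.
Step 4. [(x - 5) + 4 = 0] 4 comes off first (subtract 4) ⇒ sub: x - 5 = -4.
Step 5. [x - 5 = -4] peel the -5: add 5 from each side. So sub: x = 1.

Answer: x ∈ {1}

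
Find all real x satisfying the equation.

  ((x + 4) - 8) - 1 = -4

Step 1. [((x + 4) - 8) - 1 = -4] 1 comes off first (add 1), so sub: (x + 4) - 8 = -3.
Step 2. [(x + 4) - 8 = -3] the outer -8 inverts by adding 8, so sub: x + 4 = 5.
Step 3. [x + 4 = 5] the outer +4 inverts by subtracting 4 ⇒ sub: x = 1.

Answer: x ∈ {1}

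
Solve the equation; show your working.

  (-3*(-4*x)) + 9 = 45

Step 1. [(-3*(-4*x)) + 9 = 45] -3 | LHS and -3 | 45: pull -3 out. So factor: (-4*x) - 3 = -15.
Step 2. [(-4*x) - 3 = -15] add 3: x sits inside (… - 3) ⇒ sub: -4*x = -12.
Step 3. [-4*x = -12] leading coefficient -4: divide by -4, so div: x = 3.

Answer: x ∈ {3}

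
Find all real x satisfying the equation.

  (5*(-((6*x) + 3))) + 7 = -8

Step 1. [(5*(-((6*x) + 3))) + 7 = -8] 7 comes off first (subtract 7) ⇒ sub: 5*(-((6*x) + 3)) = -15.
Step 2. [5*(-((6*x) + 3)) = -15] 5·(inner) — divide through by 5. So div: -((6*x) + 3) = -3.
Step 3. [-((6*x) + 3) = -3] LHS negated; negate both sides ⇒ neg: (6*x) + 3 = 3.
Step 4. [(6*x) + 3 = 3] peel the +3: subtract 3 from each side. So sub: 6*x = 0.
Step 5. [6*x = 0] divide by the outer 6, so div: x = 0.

Answer: x ∈ {0}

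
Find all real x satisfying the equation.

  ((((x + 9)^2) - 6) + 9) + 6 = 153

Step 1. [((((x + 9)^2) - 6) + 9) + 6 = 153] +6 is outermost — subtract 6 both sides. So sub: (((x + 9)^2) - 6) + 9 = 147.
Step 2. [(((x + 9)^2) - 6) + 9 = 147] subtract 9: x sits inside (… + 9) ⇒ sub: ((x + 9)^2) - 6 = 138.
Step 3. [((x + 9)^2) - 6 = 138] the outer -6 inverts by adding 6, so sub: (x + 9)^2 = 144.
Step 4. [(x + 9)^2 = 144] √ both sides: 144 ≥ 0 gives two branches, so sqrt: x + 9 = 12 or -12.
Step 5. [x + 9 = 12 or -12] the outer +9 inverts by subtracting 9 ⇒ sub: x = 3 or -21.

Answer: x ∈ {-21, 3}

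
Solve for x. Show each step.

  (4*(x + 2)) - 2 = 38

Step 1. [(4*(x + 2)) - 2 = 38] 2 comes off first (add 2). So sub: 4*(x + 2) = 40.
Step 2. [4*(x + 2) = 40] LHS = 4·(…); ÷4 both sides. So div: x + 2 = 10.
Step 3. [x + 2 = 10] 2 comes off first (subtract 2). So sub: x = 8.

Answer: x ∈ {8}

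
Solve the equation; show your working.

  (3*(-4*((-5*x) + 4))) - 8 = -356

Step 1. [(3*(-4*((-5*x) + 4))) - 8 = -356] add 8: x sits inside (… - 8) ⇒ sub: 3*(-4*((-5*x) + 4)) = -348.
Step 2. [3*(-4*((-5*x) + 4)) = -348] 3 out front; divide by 3. So div: -4*((-5*x) + 4) = -116.
Step 3. [-4*((-5*x) + 4) = -116] -4 out front; divide by -4 ⇒ div: (-5*x) + 4 = 29.
Step 4. [(-5*x) + 4 = 29] subtract 4: x sits inside (… + 4), so sub: -5*x = 25.
Step 5. [-5*x = 25] divide by the outer -5. So div: x = -5.

Answer: x ∈ {-5}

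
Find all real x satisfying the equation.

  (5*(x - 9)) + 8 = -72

Step 1. [(5*(x - 9)) + 8 = -72] the outer +8 inverts by subtracting 8. So sub: 5*(x - 9) = -80.
Step 2. [5*(x - 9) = -80] leading coefficient 5: divide by 5, so div: x - 9 = -16.
Step 3. [x - 9 = -16] 9 comes off first (add 9), so sub: x = -7.

Answer: x ∈ {-7}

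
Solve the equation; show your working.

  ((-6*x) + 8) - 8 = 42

Step 1. [((-6*x) + 8) - 8 = 42] peel the -8: add 8 from each side ⇒ sub: (-6*x) + 8 = 50.
Step 2. [(-6*x) + 8 = 50] peel the +8: subtract 8 from each side ⇒ sub: -6*x = 42.
Step 3. [-6*x = 42] -6 out front; divide by -6 ⇒ div: x = -7.

Answer: x ∈ {-7}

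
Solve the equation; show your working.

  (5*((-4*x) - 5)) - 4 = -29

Step 1. [(5*((-4*x) - 5)) - 4 = -29] add 4: x sits inside (… - 4), so sub: 5*((-4*x) - 5) = -25.
Step 2. [5*((-4*x) - 5) = -25] 5 out front; divide by 5, so div: (-4*x) - 5 = -5.
Step 3. [(-4*x) - 5 = -5] add 5: x sits inside (… - 5) ⇒ sub: -4*x = 0.
Step 4. [-4*x = 0] -4 out front; divide by -4. So div: x = 0.

Answer: x ∈ {0}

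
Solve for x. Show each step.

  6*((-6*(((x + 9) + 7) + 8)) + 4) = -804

Step 1. [6*((-6*(((x + 9) + 7) + 8)) + 4) = -804] divide by the outer 6, so div: (-6*(((x + 9) + 7) + 8)) + 4 = -134.
Step 2. [(-6*(((x + 9) + 7) + 8)) + 4 = -134] subtract 4: x sits inside (… + 4). So sub: -6*(((x + 9) + 7) + 8) = -138.
Step 3. [-6*(((x + 9) + 7) + 8) = -138] LHS = -6·(…); ÷-6 both sides ⇒ div: ((x + 9) + 7) + 8 = 23.
Step 4. [((x + 9) + 7) + 8 = 23] peel the +8: subtract 8 from each side, so sub: (x + 9) + 7 = 15.
Step 5. [(x + 9) + 7 = 15] subtract 7: x sits inside (… + 7) ⇒ sub: x + 9 = 8.
Step 6. [x + 9 = 8] the outer +9 inverts by subtracting 9, so sub: x = -1.

Answer: x ∈ {-1}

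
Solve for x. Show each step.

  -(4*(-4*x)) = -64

Step 1. [-(4*(-4*x)) = -64] leading − — multiply by −1, so neg: 4*(-4*x) = 64.
Step 2. [4*(-4*x) = 64] divide by the outer 4, so div: -4*x = 16.
Step 3. [-4*x = 16] leading coefficient -4: divide by -4. So div: x = -4.

Answer: x ∈ {-4}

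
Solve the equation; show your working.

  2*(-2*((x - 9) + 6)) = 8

Step 1. [2*(-2*((x - 9) + 6)) = 8] divide by the outer 2. So div: -2*((x - 9) + 6) = 4.
Step 2. [-2*((x - 9) + 6) = 4] -2 out front; divide by -2 ⇒ div: (x - 9) + 6 = -2.
Step 3. [(x - 9) + 6 = -2] subtract 6: x sits inside (… + 6). So sub: x - 9 = -8.
Step 4. [x - 9 = -8] the outer -9 inverts by adding 9. So sub: x = 1.

Answer: x ∈ {1}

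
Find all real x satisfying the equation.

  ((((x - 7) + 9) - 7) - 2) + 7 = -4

Step 1. [((((x - 7) + 9) - 7) - 2) + 7 = -4] peel the +7: subtract 7 from each side. So sub: (((x - 7) + 9) - 7) - 2 = -11.
Step 2. [(((x - 7) + 9) - 7) - 2 = -11] peel the -2: add 2 from each side ⇒ sub: ((x - 7) + 9) - 7 = -9.
Step 3. [((x - 7) + 9) - 7 = -9] the outer -7 inverts by adding 7, so sub: (x - 7) + 9 = -2.
Step 4. [(x - 7) + 9 = -2] 9 comes off first (subtract 9) ⇒ sub: x - 7 = -11.
Step 5. [x - 7 = -11] peel the -7: add 7 from each side, so sub: x = -4.

Answer: x ∈ {-4}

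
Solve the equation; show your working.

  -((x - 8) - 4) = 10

Step 1. [-((x - 8) - 4) = 10] flip signs both sides ⇒ neg: (x - 8) - 4 = -10.
Step 2. [(x - 8) - 4 = -10] add 4: x sits inside (… - 4). So sub: x - 8 = -6.
Step 3. [x - 8 = -6] peel the -8: add 8 from each side ⇒ sub: x = 2.

Answer: x ∈ {2}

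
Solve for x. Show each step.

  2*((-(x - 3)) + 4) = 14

Step 1. [2*((-(x - 3)) + 4) = 14] 2 out front; divide by 2. So div: (-(x - 3)) + 4 = 7.
Step 2. [(-(x - 3)) + 4 = 7] subtract 4: x sits inside (… + 4). So sub: -(x - 3) = 3.
Step 3. [-(x - 3) = 3] leading − — multiply by −1. So neg: x - 3 = -3.
Step 4. [x - 3 = -3] peel the -3: add 3 from each side, so sub: x = 0.

Answer: x ∈ {0}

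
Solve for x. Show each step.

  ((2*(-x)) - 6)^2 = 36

Step 1. [((2*(-x)) - 6)^2 = 36] 36 ≥ 0, LHS is (·)² — take ±√ ⇒ sqrt: (2*(-x)) - 6 = 6 or -6.
Step 2. [(2*(-x)) - 6 = 6 or -6] 6 comes off first (add 6), so sub: 2*(-x) = 12 or 0.
Step 3. [2*(-x) = 12 or 0] leading coefficient 2: divide by 2. So div: -x = 6 or 0.
Step 4. [-x = 6 or 0] flip signs both sides. So neg: x = -6 or 0.

Answer: x ∈ {-6, 0}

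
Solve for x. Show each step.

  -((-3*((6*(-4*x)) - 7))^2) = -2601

Step 1. [-((-3*((6*(-4*x)) - 7))^2) = -2601] LHS negated; negate both sides, so neg: (-3*((6*(-4*x)) - 7))^2 = 2601.
Step 2. [(-3*((6*(-4*x)) - 7))^2 = 2601] LHS squared, RHS 2601 ≥ 0: apply √ (±), so sqrt: -3*((6*(-4*x)) - 7) = 51 or -51.
Step 3. [-3*((6*(-4*x)) - 7) = 51 or -51] -3 out front; divide by -3. So div: (6*(-4*x)) - 7 = -17 or 17.
Step 4. [(6*(-4*x)) - 7 = -17 or 17] 7 comes off first (add 7) ⇒ sub: 6*(-4*x) = -10 or 24.
Step 5. [6*(-4*x) = -10 or 24] 6 out front; divide by 6 ⇒ div: -4*x = -5/3 or 4.
Step 6. [-4*x = -5/3 or 4] divide by the outer -4. So div: x = 5/12 or -1.

Answer: x ∈ {-1, 5/12}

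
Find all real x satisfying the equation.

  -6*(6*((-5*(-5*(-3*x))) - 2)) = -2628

Step 1. [-6*(6*((-5*(-5*(-3*x))) - 2)) = -2628] -6·(inner) — divide through by -6 ⇒ div: 6*((-5*(-5*(-3*x))) - 2) = 438.
Step 2. [6*((-5*(-5*(-3*x))) - 2) = 438] LHS = 6·(…); ÷6 both sides, so div: (-5*(-5*(-3*x))) - 2 = 73.
Step 3. [(-5*(-5*(-3*x))) - 2 = 73] peel the -2: add 2 from each side, so sub: -5*(-5*(-3*x)) = 75.
Step 4. [-5*(-5*(-3*x)) = 75] LHS = -5·(…); ÷-5 both sides. So div: -5*(-3*x) = -15.
Step 5. [-5*(-3*x) = -15] -5·(inner) — divide through by -5 ⇒ div: -3*x = 3.
Step 6. [-3*x = 3] -3 out front; divide by -3 ⇒ div: x = -1.

Answer: x ∈ {-1}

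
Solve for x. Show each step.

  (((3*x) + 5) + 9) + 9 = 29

Step 1. [(((3*x) + 5) + 9) + 9 = 29] +9 is outermost — subtract 9 both sides, so sub: ((3*x) + 5) + 9 = 20.
Step 2. [((3*x) + 5) + 9 = 20] subtract 9: x sits inside (… + 9), so sub: (3*x) + 5 = 11.
Step 3. [(3*x) + 5 = 11] peel the +5: subtract 5 from each side. So sub: 3*x = 6.
Step 4. [3*x = 6] 3 out front; divide by 3, so div: x = 2.

Answer: x ∈ {2}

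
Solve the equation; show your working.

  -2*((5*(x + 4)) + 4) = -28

Step 1. [-2*((5*(x + 4)) + 4) = -28] -2 out front; divide by -2, so div: (5*(x + 4)) + 4 = 14.
Step 2. [(5*(x + 4)) + 4 = 14] +4 is outermost — subtract 4 both sides. So sub: 5*(x + 4) = 10.
Step 3. [5*(x + 4) = 10] leading coefficient 5: divide by 5. So div: x + 4 = 2.
Step 4. [x + 4 = 2] 4 comes off first (subtract 4) ⇒ sub: x = -2.

Answer: x ∈ {-2}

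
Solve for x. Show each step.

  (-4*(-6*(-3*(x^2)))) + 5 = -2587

Step 1. [(-4*(-6*(-3*(x^2)))) + 5 = -2587] +5 is outermost — subtract 5 both sides. So sub: -4*(-6*(-3*(x^2))) = -2592.
Step 2. [-4*(-6*(-3*(x^2))) = -2592] LHS = -4·(…); ÷-4 both sides, so div: -6*(-3*(x^2)) = 648.
Step 3. [-6*(-3*(x^2)) = 648] -6 out front; divide by -6. So div: -3*(x^2) = -108.
Step 4. [-3*(x^2) = -108] LHS = -3·(…); ÷-3 both sides. So div: x^2 = 36.
Step 5. [x^2 = 36] 36 ≥ 0, LHS is (·)² — take ±√, so sqrt: x = 6 or -6.

Answer: x ∈ {-6, 6}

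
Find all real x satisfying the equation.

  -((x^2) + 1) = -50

Step 1. [-((x^2) + 1) = -50] leading − — multiply by −1, so neg: (x^2) + 1 = 50.
Step 2. [(x^2) + 1 = 50] peel the +1: subtract 1 from each side. So sub: x^2 = 49.
Step 3. [x^2 = 49] LHS squared, RHS 49 ≥ 0: apply √ (±). So sqrt: x = 7 or -7.

Answer: x ∈ {-7, 7}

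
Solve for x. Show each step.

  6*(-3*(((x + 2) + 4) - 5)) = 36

Step 1. [6*(-3*(((x + 2) + 4) - 5)) = 36] divide by the outer 6, so div: -3*(((x + 2) + 4) - 5) = 6.
Step 2. [-3*(((x + 2) + 4) - 5) = 6] LHS = -3·(…); ÷-3 both sides, so div: ((x + 2) + 4) - 5 = -2.
Step 3. [((x + 2) + 4) - 5 = -2] the outer -5 inverts by adding 5 ⇒ sub: (x + 2) + 4 = 3.
Step 4. [(x + 2) + 4 = 3] +4 is outermost — subtract 4 both sides. So sub: x + 2 = -1.
Step 5. [x + 2 = -1] +2 is outermost — subtract 2 both sides. So sub: x = -3.

Answer: x ∈ {-3}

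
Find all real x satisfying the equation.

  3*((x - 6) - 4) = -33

Step 1. [3*((x - 6) - 4) = -33] leading coefficient 3: divide by 3, so div: (x - 6) - 4 = -11.
Step 2. [(x - 6) - 4 = -11] 4 comes off first (add 4), so sub: x - 6 = -7.
Step 3. [x - 6 = -7] peel the -6: add 6 from each side ⇒ sub: x = -1.

Answer: x ∈ {-1}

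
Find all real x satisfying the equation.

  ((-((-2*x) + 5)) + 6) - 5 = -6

Step 1. [((-((-2*x) + 5)) + 6) - 5 = -6] 5 comes off first (add 5), so sub: (-((-2*x) + 5)) + 6 = -1.
Step 2. [(-((-2*x) + 5)) + 6 = -1] 6 comes off first (subtract 6), so sub: -((-2*x) + 5) = -7.
Step 3. [-((-2*x) + 5) = -7] leading − — multiply by −1, so neg: (-2*x) + 5 = 7.
Step 4. [(-2*x) + 5 = 7] the outer +5 inverts by subtracting 5, so sub: -2*x = 2.
Step 5. [-2*x = 2] -2·(inner) — divide through by -2, so div: x = -1.

Answer: x ∈ {-1}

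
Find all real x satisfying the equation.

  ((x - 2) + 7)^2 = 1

Step 1. [((x - 2) + 7)^2 = 1] LHS squared, RHS 1 ≥ 0: apply √ (±) ⇒ sqrt: (x - 2) + 7 = 1 or -1.
Step 2. [(x - 2) + 7 = 1 or -1] 7 comes off first (subtract 7), so sub: x - 2 = -6 or -8.
Step 3. [x - 2 = -6 or -8] peel the -2: add 2 from each side, so sub: x = -4 or -6.

Answer: x ∈ {-6, -4}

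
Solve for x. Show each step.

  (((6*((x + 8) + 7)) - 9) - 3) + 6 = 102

Step 1. [(((6*((x + 8) + 7)) - 9) - 3) + 6 = 102] +6 is outermost — subtract 6 both sides. So sub: ((6*((x + 8) + 7)) - 9) - 3 = 96.
Step 2. [((6*((x + 8) + 7)) - 9) - 3 = 96] -3 is outermost — add 3 both sides ⇒ sub: (6*((x + 8) + 7)) - 9 = 99.
Step 3. [(6*((x + 8) + 7)) - 9 = 99] 9 comes off first (add 9), so sub: 6*((x + 8) + 7) = 108.
Step 4. [6*((x + 8) + 7) = 108] divide by the outer 6, so div: (x + 8) + 7 = 18.
Step 5. [(x + 8) + 7 = 18] 7 comes off first (subtract 7), so sub: x + 8 = 11.
Step 6. [x + 8 = 11] the outer +8 inverts by subtracting 8, so sub: x = 3.

Answer: x ∈ {3}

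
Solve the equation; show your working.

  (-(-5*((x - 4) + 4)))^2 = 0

Step 1. [(-(-5*((x - 4) + 4)))^2 = 0] LHS squared, RHS 0 ≥ 0: apply √ (±). So sqrt: -(-5*((x - 4) + 4)) = 0.
Step 2. [-(-5*((x - 4) + 4)) = 0] flip signs both sides. So neg: -5*((x - 4) + 4) = 0.
Step 3. [-5*((x - 4) + 4) = 0] LHS = -5·(…); ÷-5 both sides ⇒ div: (x - 4) + 4 = 0.
Step 4. [(x - 4) + 4 = 0] 4 comes off first (subtract 4), so sub: x - 4 = -4.
Step 5. [x - 4 = -4] -4 is outermost — add 4 both sides, so sub: x = 0.

Answer: x ∈ {0}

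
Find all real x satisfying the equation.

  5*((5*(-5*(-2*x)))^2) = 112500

Step 1. [5*((5*(-5*(-2*x)))^2) = 112500] leading coefficient 5: divide by 5 ⇒ div: (5*(-5*(-2*x)))^2 = 22500.
Step 2. [(5*(-5*(-2*x)))^2 = 22500] LHS squared, RHS 22500 ≥ 0: apply √ (±). So sqrt: 5*(-5*(-2*x)) = 150 or -150.
Step 3. [5*(-5*(-2*x)) = 150 or -150] 5·(inner) — divide through by 5 ⇒ div: -5*(-2*x) = 30 or -30.
Step 4. [-5*(-2*x) = 30 or -30] divide by the outer -5. So div: -2*x = -6 or 6.
Step 5. [-2*x = -6 or 6] divide by the outer -2, so div: x = 3 or -3.

Answer: x ∈ {-3, 3}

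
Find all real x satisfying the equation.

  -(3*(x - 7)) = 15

Step 1. [-(3*(x - 7)) = 15] flip signs both sides ⇒ neg: 3*(x - 7) = -15.
Step 2. [3*(x - 7) = -15] leading coefficient 3: divide by 3 ⇒ div: x - 7 = -5.
Step 3. [x - 7 = -5] add 7: x sits inside (… - 7). So sub: x = 2.

Answer: x ∈ {2}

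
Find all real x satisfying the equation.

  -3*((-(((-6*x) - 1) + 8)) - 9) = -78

Step 1. [-3*((-(((-6*x) - 1) + 8)) - 9) = -78] divide by the outer -3 ⇒ div: (-(((-6*x) - 1) + 8)) - 9 = 26.
Step 2. [(-(((-6*x) - 1) + 8)) - 9 = 26] add 9: x sits inside (… - 9) ⇒ sub: -(((-6*x) - 1) + 8) = 35.
Step 3. [-(((-6*x) - 1) + 8) = 35] LHS negated; negate both sides ⇒ neg: ((-6*x) - 1) + 8 = -35.
Step 4. [((-6*x) - 1) + 8 = -35] 8 comes off first (subtract 8), so sub: (-6*x) - 1 = -43.
Step 5. [(-6*x) - 1 = -43] the outer -1 inverts by adding 1, so sub: -6*x = -42.
Step 6. [-6*x = -42] -6·(inner) — divide through by -6 ⇒ div: x = 7.

Answer: x ∈ {7}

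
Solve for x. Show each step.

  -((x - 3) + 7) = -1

Step 1. [-((x - 3) + 7) = -1] flip signs both sides. So neg: (x - 3) + 7 = 1.
Step 2. [(x - 3) + 7 = 1] +7 is outermost — subtract 7 both sides, so sub: x - 3 = -6.
Step 3. [x - 3 = -6] peel the -3: add 3 from each side, so sub: x = -3.

Answer: x ∈ {-3}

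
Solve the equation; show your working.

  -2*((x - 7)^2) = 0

Step 1. [-2*((x - 7)^2) = 0] -2·(inner) — divide through by -2 ⇒ div: (x - 7)^2 = 0.
Step 2. [(x - 7)^2 = 0] 0 ≥ 0, LHS is (·)² — take ±√ ⇒ sqrt: x - 7 = 0.
Step 3. [x - 7 = 0] -7 is outermost — add 7 both sides ⇒ sub: x = 7.

Answer: x ∈ {7}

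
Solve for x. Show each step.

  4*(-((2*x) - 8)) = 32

Step 1. [4*(-((2*x) - 8)) = 32] LHS = 4·(…); ÷4 both sides. So div: -((2*x) - 8) = 8.
Step 2. [-((2*x) - 8) = 8] LHS negated; negate both sides. So neg: (2*x) - 8 = -8.
Step 3. [(2*x) - 8 = -8] the outer -8 inverts by adding 8. So sub: 2*x = 0.
Step 4. [2*x = 0] LHS = 2·(…); ÷2 both sides, so div: x = 0.

Answer: x ∈ {0}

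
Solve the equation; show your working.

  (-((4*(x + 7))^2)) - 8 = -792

Step 1. [(-((4*(x + 7))^2)) - 8 = -792] add 8: x sits inside (… - 8), so sub: -((4*(x + 7))^2) = -784.
Step 2. [-((4*(x + 7))^2) = -784] LHS negated; negate both sides ⇒ neg: (4*(x + 7))^2 = 784.
Step 3. [(4*(x + 7))^2 = 784] 784 ≥ 0, LHS is (·)² — take ±√, so sqrt: 4*(x + 7) = 28 or -28.
Step 4. [4*(x + 7) = 28 or -28] LHS = 4·(…); ÷4 both sides ⇒ div: x + 7 = 7 or -7.
Step 5. [x + 7 = 7 or -7] +7 is outermost — subtract 7 both sides. So sub: x = 0 or -14.

Answer: x ∈ {-14, 0}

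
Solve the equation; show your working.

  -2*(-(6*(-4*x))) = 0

Step 1. [-2*(-(6*(-4*x))) = 0] -2 out front; divide by -2 ⇒ div: -(6*(-4*x)) = 0.
Step 2. [-(6*(-4*x)) = 0] LHS negated; negate both sides, so neg: 6*(-4*x) = 0.
Step 3. [6*(-4*x) = 0] 6 out front; divide by 6 ⇒ div: -4*x = 0.
Step 4. [-4*x = 0] -4 out front; divide by -4, so div: x = 0.

Answer: x ∈ {0}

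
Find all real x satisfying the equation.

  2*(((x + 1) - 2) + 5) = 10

Step 1. [2*(((x + 1) - 2) + 5) = 10] LHS = 2·(…); ÷2 both sides, so div: ((x + 1) - 2) + 5 = 5.
Step 2. [((x + 1) - 2) + 5 = 5] subtract 5: x sits inside (… + 5). So sub: (x + 1) - 2 = 0.
Step 3. [(x + 1) - 2 = 0] the outer -2 inverts by adding 2. So sub: x + 1 = 2.
Step 4. [x + 1 = 2] subtract 1: x sits inside (… + 1), so sub: x = 1.

Answer: x ∈ {1}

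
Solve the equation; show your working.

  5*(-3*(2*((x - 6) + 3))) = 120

Step 1. [5*(-3*(2*((x - 6) + 3))) = 120] 5·(inner) — divide through by 5, so div: -3*(2*((x - 6) + 3)) = 24.
Step 2. [-3*(2*((x - 6) + 3)) = 24] leading coefficient -3: divide by -3 ⇒ div: 2*((x - 6) + 3) = -8.
Step 3. [2*((x - 6) + 3) = -8] divide by the outer 2, so div: (x - 6) + 3 = -4.
Step 4. [(x - 6) + 3 = -4] +3 is outermost — subtract 3 both sides, so sub: x - 6 = -7.
Step 5. [x - 6 = -7] peel the -6: add 6 from each side, so sub: x = -1.

Answer: x ∈ {-1}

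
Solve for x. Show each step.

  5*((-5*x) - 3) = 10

Step 1. [5*((-5*x) - 3) = 10] 5 out front; divide by 5 ⇒ div: (-5*x) - 3 = 2.
Step 2. [(-5*x) - 3 = 2] peel the -3: add 3 from each side ⇒ sub: -5*x = 5.
Step 3. [-5*x = 5] -5·(inner) — divide through by -5 ⇒ div: x = -1.

Answer: x ∈ {-1}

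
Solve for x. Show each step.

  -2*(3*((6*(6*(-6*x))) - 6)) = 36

Step 1. [-2*(3*((6*(6*(-6*x))) - 6)) = 36] -2 out front; divide by -2. So div: 3*((6*(6*(-6*x))) - 6) = -18.
Step 2. [3*((6*(6*(-6*x))) - 6) = -18] divide by the outer 3, so div: (6*(6*(-6*x))) - 6 = -6.
Step 3. [(6*(6*(-6*x))) - 6 = -6] 6 divides every term; factor it out ⇒ factor: (6*(-6*x)) - 1 = -1.
Step 4. [(6*(-6*x)) - 1 = -1] -1 is outermost — add 1 both sides, so sub: 6*(-6*x) = 0.
Step 5. [6*(-6*x) = 0] 6 out front; divide by 6 ⇒ div: -6*x = 0.
Step 6. [-6*x = 0] divide by the outer -6, so div: x = 0.

Answer: x ∈ {0}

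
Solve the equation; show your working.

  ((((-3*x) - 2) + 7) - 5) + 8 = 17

Step 1. [((((-3*x) - 2) + 7) - 5) + 8 = 17] +8 is outermost — subtract 8 both sides ⇒ sub: (((-3*x) - 2) + 7) - 5 = 9.
Step 2. [(((-3*x) - 2) + 7) - 5 = 9] -5 is outermost — add 5 both sides ⇒ sub: ((-3*x) - 2) + 7 = 14.
Step 3. [((-3*x) - 2) + 7 = 14] peel the +7: subtract 7 from each side. So sub: (-3*x) - 2 = 7.
Step 4. [(-3*x) - 2 = 7] -2 is outermost — add 2 both sides, so sub: -3*x = 9.
Step 5. [-3*x = 9] LHS = -3·(…); ÷-3 both sides. So div: x = -3.

Answer: x ∈ {-3}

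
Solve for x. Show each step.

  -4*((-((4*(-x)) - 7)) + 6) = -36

Step 1. [-4*((-((4*(-x)) - 7)) + 6) = -36] divide by the outer -4. So div: (-((4*(-x)) - 7)) + 6 = 9.
Step 2. [(-((4*(-x)) - 7)) + 6 = 9] subtract 6: x sits inside (… + 6). So sub: -((4*(-x)) - 7) = 3.
Step 3. [-((4*(-x)) - 7) = 3] leading − — multiply by −1. So neg: (4*(-x)) - 7 = -3.
Step 4. [(4*(-x)) - 7 = -3] peel the -7: add 7 from each side ⇒ sub: 4*(-x) = 4.
Step 5. [4*(-x) = 4] 4·(inner) — divide through by 4. So div: -x = 1.
Step 6. [-x = 1] flip signs both sides. So neg: x = -1.

Answer: x ∈ {-1}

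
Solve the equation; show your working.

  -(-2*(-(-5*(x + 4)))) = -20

Step 1. [-(-2*(-(-5*(x + 4)))) = -20] LHS negated; negate both sides. So neg: -2*(-(-5*(x + 4))) = 20.
Step 2. [-2*(-(-5*(x + 4))) = 20] -2·(inner) — divide through by -2. So div: -(-5*(x + 4)) = -10.
Step 3. [-(-5*(x + 4)) = -10] LHS negated; negate both sides, so neg: -5*(x + 4) = 10.
Step 4. [-5*(x + 4) = 10] -5 out front; divide by -5, so div: x + 4 = -2.
Step 5. [x + 4 = -2] the outer +4 inverts by subtracting 4 ⇒ sub: x = -6.

Answer: x ∈ {-6}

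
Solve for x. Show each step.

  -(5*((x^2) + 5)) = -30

Step 1. [-(5*((x^2) + 5)) = -30] leading − — multiply by −1. So neg: 5*((x^2) + 5) = 30.
Step 2. [5*((x^2) + 5) = 30] LHS = 5·(…); ÷5 both sides ⇒ div: (x^2) + 5 = 6.
Step 3. [(x^2) + 5 = 6] 5 comes off first (subtract 5) ⇒ sub: x^2 = 1.
Step 4. [x^2 = 1] √ both sides: 1 ≥ 0 gives two branches, so sqrt: x = 1 or -1.

Answer: x ∈ {-1, 1}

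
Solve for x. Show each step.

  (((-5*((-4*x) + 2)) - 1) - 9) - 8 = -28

Step 1. [(((-5*((-4*x) + 2)) - 1) - 9) - 8 = -28] -8 is outermost — add 8 both sides ⇒ sub: ((-5*((-4*x) + 2)) - 1) - 9 = -20.
Step 2. [((-5*((-4*x) + 2)) - 1) - 9 = -20] 9 comes off first (add 9), so sub: (-5*((-4*x) + 2)) - 1 = -11.
Step 3. [(-5*((-4*x) + 2)) - 1 = -11] -1 is outermost — add 1 both sides, so sub: -5*((-4*x) + 2) = -10.
Step 4. [-5*((-4*x) + 2) = -10] -5 out front; divide by -5 ⇒ div: (-4*x) + 2 = 2.
Step 5. [(-4*x) + 2 = 2] the outer +2 inverts by subtracting 2 ⇒ sub: -4*x = 0.
Step 6. [-4*x = 0] -4 out front; divide by -4. So div: x = 0.

Answer: x ∈ {0}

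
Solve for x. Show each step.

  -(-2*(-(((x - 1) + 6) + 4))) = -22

Step 1. [-(-2*(-(((x - 1) + 6) + 4))) = -22] flip signs both sides ⇒ neg: -2*(-(((x - 1) + 6) + 4)) = 22.
Step 2. [-2*(-(((x - 1) + 6) + 4)) = 22] divide by the outer -2 ⇒ div: -(((x - 1) + 6) + 4) = -11.
Step 3. [-(((x - 1) + 6) + 4) = -11] flip signs both sides, so neg: ((x - 1) + 6) + 4 = 11.
Step 4. [((x - 1) + 6) + 4 = 11] peel the +4: subtract 4 from each side, so sub: (x - 1) + 6 = 7.
Step 5. [(x - 1) + 6 = 7] +6 is outermost — subtract 6 both sides, so sub: x - 1 = 1.
Step 6. [x - 1 = 1] 1 comes off first (add 1). So sub: x = 2.

Answer: x ∈ {2}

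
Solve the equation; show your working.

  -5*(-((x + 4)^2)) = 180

Step 1. [-5*(-((x + 4)^2)) = 180] LHS = -5·(…); ÷-5 both sides. So div: -((x + 4)^2) = -36.
Step 2. [-((x + 4)^2) = -36] flip signs both sides. So neg: (x + 4)^2 = 36.
Step 3. [(x + 4)^2 = 36] LHS squared, RHS 36 ≥ 0: apply √ (±), so sqrt: x + 4 = 6 or -6.
Step 4. [x + 4 = 6 or -6] subtract 4: x sits inside (… + 4), so sub: x = 2 or -10.

Answer: x ∈ {-10, 2}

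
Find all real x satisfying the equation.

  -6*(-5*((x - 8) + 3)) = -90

Step 1. [-6*(-5*((x - 8) + 3)) = -90] LHS = -6·(…); ÷-6 both sides ⇒ div: -5*((x - 8) + 3) = 15.
Step 2. [-5*((x - 8) + 3) = 15] leading coefficient -5: divide by -5. So div: (x - 8) + 3 = -3.
Step 3. [(x - 8) + 3 = -3] the outer +3 inverts by subtracting 3, so sub: x - 8 = -6.
Step 4. [x - 8 = -6] peel the -8: add 8 from each side ⇒ sub: x = 2.

Answer: x ∈ {2}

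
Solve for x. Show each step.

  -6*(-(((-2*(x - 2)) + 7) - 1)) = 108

Step 1. [-6*(-(((-2*(x - 2)) + 7) - 1)) = 108] -6 out front; divide by -6 ⇒ div: -(((-2*(x - 2)) + 7) - 1) = -18.
Step 2. [-(((-2*(x - 2)) + 7) - 1) = -18] leading − — multiply by −1 ⇒ neg: ((-2*(x - 2)) + 7) - 1 = 18.
Step 3. [((-2*(x - 2)) + 7) - 1 = 18] the outer -1 inverts by adding 1, so sub: (-2*(x - 2)) + 7 = 19.
Step 4. [(-2*(x - 2)) + 7 = 19] the outer +7 inverts by subtracting 7 ⇒ sub: -2*(x - 2) = 12.
Step 5. [-2*(x - 2) = 12] leading coefficient -2: divide by -2 ⇒ div: x - 2 = -6.
Step 6. [x - 2 = -6] add 2: x sits inside (… - 2), so sub: x = -4.

Answer: x ∈ {-4}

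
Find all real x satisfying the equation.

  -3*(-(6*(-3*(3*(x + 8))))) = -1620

Step 1. [-3*(-(6*(-3*(3*(x + 8))))) = -1620] -3·(inner) — divide through by -3. So div: -(6*(-3*(3*(x + 8)))) = 540.
Step 2. [-(6*(-3*(3*(x + 8)))) = 540] LHS negated; negate both sides, so neg: 6*(-3*(3*(x + 8))) = -540.
Step 3. [6*(-3*(3*(x + 8))) = -540] LHS = 6·(…); ÷6 both sides. So div: -3*(3*(x + 8)) = -90.
Step 4. [-3*(3*(x + 8)) = -90] divide by the outer -3. So div: 3*(x + 8) = 30.
Step 5. [3*(x + 8) = 30] 3 out front; divide by 3, so div: x + 8 = 10.
Step 6. [x + 8 = 10] subtract 8: x sits inside (… + 8) ⇒ sub: x = 2.

Answer: x ∈ {2}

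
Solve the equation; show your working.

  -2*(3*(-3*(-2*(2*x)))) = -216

Step 1. [-2*(3*(-3*(-2*(2*x)))) = -216] leading coefficient -2: divide by -2 ⇒ div: 3*(-3*(-2*(2*x))) = 108.
Step 2. [3*(-3*(-2*(2*x))) = 108] divide by the outer 3, so div: -3*(-2*(2*x)) = 36.
Step 3. [-3*(-2*(2*x)) = 36] leading coefficient -3: divide by -3. So div: -2*(2*x) = -12.
Step 4. [-2*(2*x) = -12] -2·(inner) — divide through by -2 ⇒ div: 2*x = 6.
Step 5. [2*x = 6] 2 out front; divide by 2, so div: x = 3.

Answer: x ∈ {3}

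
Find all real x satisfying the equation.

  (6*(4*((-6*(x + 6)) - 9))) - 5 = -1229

Step 1. [(6*(4*((-6*(x + 6)) - 9))) - 5 = -1229] add 5: x sits inside (… - 5), so sub: 6*(4*((-6*(x + 6)) - 9)) = -1224.
Step 2. [6*(4*((-6*(x + 6)) - 9)) = -1224] leading coefficient 6: divide by 6. So div: 4*((-6*(x + 6)) - 9) = -204.
Step 3. [4*((-6*(x + 6)) - 9) = -204] LHS = 4·(…); ÷4 both sides. So div: (-6*(x + 6)) - 9 = -51.
Step 4. [(-6*(x + 6)) - 9 = -51] peel the -9: add 9 from each side ⇒ sub: -6*(x + 6) = -42.
Step 5. [-6*(x + 6) = -42] leading coefficient -6: divide by -6. So div: x + 6 = 7.
Step 6. [x + 6 = 7] peel the +6: subtract 6 from each side, so sub: x = 1.

Answer: x ∈ {1}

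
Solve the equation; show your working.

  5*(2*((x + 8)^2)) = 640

Step 1. [5*(2*((x + 8)^2)) = 640] 5·(inner) — divide through by 5 ⇒ div: 2*((x + 8)^2) = 128.
Step 2. [2*((x + 8)^2) = 128] divide by the outer 2, so div: (x + 8)^2 = 64.
Step 3. [(x + 8)^2 = 64] LHS squared, RHS 64 ≥ 0: apply √ (±). So sqrt: x + 8 = 8 or -8.
Step 4. [x + 8 = 8 or -8] peel the +8: subtract 8 from each side ⇒ sub: x = 0 or -16.

Answer: x ∈ {-16, 0}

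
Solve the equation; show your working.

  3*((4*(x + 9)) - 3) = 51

Step 1. [3*((4*(x + 9)) - 3) = 51] divide by the outer 3 ⇒ div: (4*(x + 9)) - 3 = 17.
Step 2. [(4*(x + 9)) - 3 = 17] peel the -3: add 3 from each side, so sub: 4*(x + 9) = 20.
Step 3. [4*(x + 9) = 20] divide by the outer 4 ⇒ div: x + 9 = 5.
Step 4. [x + 9 = 5] +9 is outermost — subtract 9 both sides, so sub: x = -4.

Answer: x ∈ {-4}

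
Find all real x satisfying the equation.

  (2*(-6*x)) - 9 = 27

Step 1. [(2*(-6*x)) - 9 = 27] add 9: x sits inside (… - 9), so sub: 2*(-6*x) = 36.
Step 2. [2*(-6*x) = 36] 2 out front; divide by 2, so div: -6*x = 18.
Step 3. [-6*x = 18] leading coefficient -6: divide by -6, so div: x = -3.

Answer: x ∈ {-3}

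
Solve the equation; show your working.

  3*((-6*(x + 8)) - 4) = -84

Step 1. [3*((-6*(x + 8)) - 4) = -84] LHS = 3·(…); ÷3 both sides, so div: (-6*(x + 8)) - 4 = -28.
Step 2. [(-6*(x + 8)) - 4 = -28] add 4: x sits inside (… - 4) ⇒ sub: -6*(x + 8) = -24.
Step 3. [-6*(x + 8) = -24] divide by the outer -6. So div: x + 8 = 4.
Step 4. [x + 8 = 4] subtract 8: x sits inside (… + 8). So sub: x = -4.

Answer: x ∈ {-4}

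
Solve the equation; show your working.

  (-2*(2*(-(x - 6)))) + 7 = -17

Step 1. [(-2*(2*(-(x - 6)))) + 7 = -17] the outer +7 inverts by subtracting 7, so sub: -2*(2*(-(x - 6))) = -24.
Step 2. [-2*(2*(-(x - 6))) = -24] divide by the outer -2 ⇒ div: 2*(-(x - 6)) = 12.
Step 3. [2*(-(x - 6)) = 12] 2 out front; divide by 2. So div: -(x - 6) = 6.
Step 4. [-(x - 6) = 6] LHS negated; negate both sides ⇒ neg: x - 6 = -6.
Step 5. [x - 6 = -6] peel the -6: add 6 from each side. So sub: x = 0.

Answer: x ∈ {0}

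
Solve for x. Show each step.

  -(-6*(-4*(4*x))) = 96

Step 1. [-(-6*(-4*(4*x))) = 96] LHS negated; negate both sides ⇒ neg: -6*(-4*(4*x)) = -96.
Step 2. [-6*(-4*(4*x)) = -96] LHS = -6·(…); ÷-6 both sides. So div: -4*(4*x) = 16.
Step 3. [-4*(4*x) = 16] -4·(inner) — divide through by -4 ⇒ div: 4*x = -4.
Step 4. [4*x = -4] LHS = 4·(…); ÷4 both sides. So div: x = -1.

Answer: x ∈ {-1}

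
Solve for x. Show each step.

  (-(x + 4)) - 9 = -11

Step 1. [(-(x + 4)) - 9 = -11] 9 comes off first (add 9), so sub: -(x + 4) = -2.
Step 2. [-(x + 4) = -2] flip signs both sides ⇒ neg: x + 4 = 2.
Step 3. [x + 4 = 2] 4 comes off first (subtract 4), so sub: x = -2.

Answer: x ∈ {-2}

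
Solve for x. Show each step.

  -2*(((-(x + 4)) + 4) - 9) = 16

Step 1. [-2*(((-(x + 4)) + 4) - 9) = 16] -2·(inner) — divide through by -2, so div: ((-(x + 4)) + 4) - 9 = -8.
Step 2. [((-(x + 4)) + 4) - 9 = -8] the outer -9 inverts by adding 9. So sub: (-(x + 4)) + 4 = 1.
Step 3. [(-(x + 4)) + 4 = 1] the outer +4 inverts by subtracting 4, so sub: -(x + 4) = -3.
Step 4. [-(x + 4) = -3] LHS negated; negate both sides ⇒ neg: x + 4 = 3.
Step 5. [x + 4 = 3] 4 comes off first (subtract 4). So sub: x = -1.

Answer: x ∈ {-1}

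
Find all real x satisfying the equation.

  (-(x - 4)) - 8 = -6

Step 1. [(-(x - 4)) - 8 = -6] -8 is outermost — add 8 both sides. So sub: -(x - 4) = 2.
Step 2. [-(x - 4) = 2] LHS negated; negate both sides, so neg: x - 4 = -2.
Step 3. [x - 4 = -2] peel the -4: add 4 from each side. So sub: x = 2.

Answer: x ∈ {2}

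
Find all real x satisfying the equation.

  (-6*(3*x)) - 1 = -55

Step 1. [(-6*(3*x)) - 1 = -55] -1 is outermost — add 1 both sides. So sub: -6*(3*x) = -54.
Step 2. [-6*(3*x) = -54] -6 out front; divide by -6, so div: 3*x = 9.
Step 3. [3*x = 9] leading coefficient 3: divide by 3 ⇒ div: x = 3.

Answer: x ∈ {3}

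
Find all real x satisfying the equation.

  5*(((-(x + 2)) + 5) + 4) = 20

Step 1. [5*(((-(x + 2)) + 5) + 4) = 20] leading coefficient 5: divide by 5, so div: ((-(x + 2)) + 5) + 4 = 4.
Step 2. [((-(x + 2)) + 5) + 4 = 4] subtract 4: x sits inside (… + 4) ⇒ sub: (-(x + 2)) + 5 = 0.
Step 3. [(-(x + 2)) + 5 = 0] +5 is outermost — subtract 5 both sides, so sub: -(x + 2) = -5.
Step 4. [-(x + 2) = -5] flip signs both sides. So neg: x + 2 = 5.
Step 5. [x + 2 = 5] the outer +2 inverts by subtracting 2, so sub: x = 3.

Answer: x ∈ {3}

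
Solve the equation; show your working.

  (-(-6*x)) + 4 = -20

Step 1. [(-(-6*x)) + 4 = -20] subtract 4: x sits inside (… + 4). So sub: -(-6*x) = -24.
Step 2. [-(-6*x) = -24] LHS negated; negate both sides ⇒ neg: -6*x = 24.
Step 3. [-6*x = 24] -6 out front; divide by -6, so div: x = -4.

Answer: x ∈ {-4}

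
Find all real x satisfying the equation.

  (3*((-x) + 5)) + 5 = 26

Step 1. [(3*((-x) + 5)) + 5 = 26] peel the +5: subtract 5 from each side. So sub: 3*((-x) + 5) = 21.
Step 2. [3*((-x) + 5) = 21] LHS = 3·(…); ÷3 both sides, so div: (-x) + 5 = 7.
Step 3. [(-x) + 5 = 7] peel the +5: subtract 5 from each side ⇒ sub: -x = 2.
Step 4. [-x = 2] LHS negated; negate both sides ⇒ neg: x = -2.

Answer: x ∈ {-2}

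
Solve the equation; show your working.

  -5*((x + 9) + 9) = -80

Step 1. [-5*((x + 9) + 9) = -80] divide by the outer -5. So div: (x + 9) + 9 = 16.
Step 2. [(x + 9) + 9 = 16] the outer +9 inverts by subtracting 9 ⇒ sub: x + 9 = 7.
Step 3. [x + 9 = 7] +9 is outermost — subtract 9 both sides, so sub: x = -2.

Answer: x ∈ {-2}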